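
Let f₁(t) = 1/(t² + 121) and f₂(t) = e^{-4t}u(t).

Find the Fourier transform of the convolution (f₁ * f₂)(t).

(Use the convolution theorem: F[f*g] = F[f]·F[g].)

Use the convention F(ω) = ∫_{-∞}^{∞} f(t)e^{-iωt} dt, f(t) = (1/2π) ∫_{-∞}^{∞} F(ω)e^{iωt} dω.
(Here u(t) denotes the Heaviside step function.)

F[f₁*f₂](ω) = \frac{\pi e^{- 11 \left|{\omega}\right|}}{11 \left(i \omega + 4\right)}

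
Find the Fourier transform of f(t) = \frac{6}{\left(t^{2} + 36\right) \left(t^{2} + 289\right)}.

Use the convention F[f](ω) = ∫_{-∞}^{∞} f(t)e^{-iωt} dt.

F(ω) = \frac{\pi \left(17 e^{11 \left|{\omega}\right|} - 6\right) e^{- 17 \left|{\omega}\right|}}{4301}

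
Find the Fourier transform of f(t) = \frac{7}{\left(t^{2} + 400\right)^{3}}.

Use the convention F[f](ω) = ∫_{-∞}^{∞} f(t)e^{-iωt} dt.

F(ω) = \frac{7 \pi \left(400 \omega^{2} + 60 \left|{\omega}\right| + 3\right) e^{- 20 \left|{\omega}\right|}}{25600000}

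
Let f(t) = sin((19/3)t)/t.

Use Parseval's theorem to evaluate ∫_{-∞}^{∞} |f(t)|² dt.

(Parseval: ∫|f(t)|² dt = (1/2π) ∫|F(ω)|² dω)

∫|f(t)|² dt = \frac{19 \pi}{3}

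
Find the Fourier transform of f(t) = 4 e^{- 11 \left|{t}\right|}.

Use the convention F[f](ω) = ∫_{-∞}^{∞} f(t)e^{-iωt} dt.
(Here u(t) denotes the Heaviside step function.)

F(ω) = \frac{88}{\omega^{2} + 121}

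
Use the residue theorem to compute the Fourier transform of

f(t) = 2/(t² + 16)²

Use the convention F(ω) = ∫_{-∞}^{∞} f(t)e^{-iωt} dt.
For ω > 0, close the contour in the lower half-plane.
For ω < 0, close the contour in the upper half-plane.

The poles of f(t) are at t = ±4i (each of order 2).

Let g(z) = f(z)e^{-iωz}; for large |z| the factor e^{-iωz} decays in the lower half-plane when ω > 0 and in the upper half-plane when ω < 0.

Case ω > 0 (lower half-plane, clockwise contour ⇒ F(ω) = -2πi·ΣRes):
  Res_{z = - 4 i} g(z) = \frac{i \left(4 \omega + 1\right) e^{- 4 \omega}}{128} (pole of order 2)
  F(ω) = -2πi·ΣRes = \frac{\pi \left(4 \omega + 1\right) e^{- 4 \omega}}{64}

Case ω < 0 (upper half-plane, counterclockwise contour ⇒ F(ω) = +2πi·ΣRes):
  Res_{z = 4 i} g(z) = \frac{i \left(4 \omega - 1\right) e^{4 \omega}}{128} (pole of order 2)
  F(ω) = 2πi·ΣRes = \frac{\pi \left(1 - 4 \omega\right) e^{4 \omega}}{64}

Both cases combine into a single formula in |ω|:

F(ω) = \frac{\pi \left(4 \left|{\omega}\right| + 1\right) e^{- 4 \left|{\omega}\right|}}{64}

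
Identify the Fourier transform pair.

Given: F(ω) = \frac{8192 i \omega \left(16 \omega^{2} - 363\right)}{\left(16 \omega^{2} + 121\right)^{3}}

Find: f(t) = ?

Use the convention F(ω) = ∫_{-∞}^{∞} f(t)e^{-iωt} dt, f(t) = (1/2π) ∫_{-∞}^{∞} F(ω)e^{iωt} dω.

f(t) = 8 t e^{- \frac{11 \left|{t}\right|}{4}} \left|{t}\right|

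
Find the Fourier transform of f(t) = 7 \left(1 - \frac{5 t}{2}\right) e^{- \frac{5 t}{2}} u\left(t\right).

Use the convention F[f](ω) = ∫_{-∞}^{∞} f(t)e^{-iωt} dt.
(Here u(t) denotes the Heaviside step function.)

F(ω) = \frac{28 i \omega}{- 4 \omega^{2} + 20 i \omega + 25}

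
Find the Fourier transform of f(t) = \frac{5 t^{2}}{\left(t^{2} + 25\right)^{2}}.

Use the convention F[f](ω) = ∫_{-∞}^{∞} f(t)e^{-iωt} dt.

F(ω) = \frac{\pi \left(1 - 5 \left|{\omega}\right|\right) e^{- 5 \left|{\omega}\right|}}{2}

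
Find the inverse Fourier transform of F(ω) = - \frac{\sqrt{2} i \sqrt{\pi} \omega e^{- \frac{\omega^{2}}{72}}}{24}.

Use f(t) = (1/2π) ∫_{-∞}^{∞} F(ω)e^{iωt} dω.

f(t) = 9 t e^{- 18 t^{2}}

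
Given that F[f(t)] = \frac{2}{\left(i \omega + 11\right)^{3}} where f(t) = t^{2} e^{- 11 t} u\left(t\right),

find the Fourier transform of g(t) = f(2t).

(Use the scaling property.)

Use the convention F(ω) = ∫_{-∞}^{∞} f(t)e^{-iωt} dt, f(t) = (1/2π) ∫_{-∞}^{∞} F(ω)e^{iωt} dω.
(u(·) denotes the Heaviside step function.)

F[g](ω) = \frac{8}{\left(i \omega + 22\right)^{3}}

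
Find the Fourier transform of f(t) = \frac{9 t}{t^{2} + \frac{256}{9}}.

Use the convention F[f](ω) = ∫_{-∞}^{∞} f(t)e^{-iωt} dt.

F(ω) = - 9 i \pi e^{- \frac{16 \left|{\omega}\right|}{3}} \operatorname{sign}{\left(\omega \right)}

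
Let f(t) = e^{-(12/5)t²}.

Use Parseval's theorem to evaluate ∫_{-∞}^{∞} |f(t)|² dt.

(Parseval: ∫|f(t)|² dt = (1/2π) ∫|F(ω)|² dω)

∫|f(t)|² dt = \frac{\sqrt{30} \sqrt{\pi}}{12}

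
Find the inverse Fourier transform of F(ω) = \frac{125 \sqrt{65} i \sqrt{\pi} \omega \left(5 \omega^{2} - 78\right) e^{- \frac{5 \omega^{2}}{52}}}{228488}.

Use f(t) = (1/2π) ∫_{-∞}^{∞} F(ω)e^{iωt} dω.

f(t) = 5 t^{3} e^{- \frac{13 t^{2}}{5}}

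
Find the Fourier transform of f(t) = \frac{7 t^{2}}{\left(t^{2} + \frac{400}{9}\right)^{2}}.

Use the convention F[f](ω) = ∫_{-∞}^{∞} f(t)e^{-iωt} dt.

F(ω) = \frac{7 \pi \left(3 - 20 \left|{\omega}\right|\right) e^{- \frac{20 \left|{\omega}\right|}{3}}}{40}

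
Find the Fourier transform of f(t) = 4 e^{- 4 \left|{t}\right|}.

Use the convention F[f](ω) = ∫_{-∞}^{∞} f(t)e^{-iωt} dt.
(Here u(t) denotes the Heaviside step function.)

F(ω) = \frac{32}{\omega^{2} + 16}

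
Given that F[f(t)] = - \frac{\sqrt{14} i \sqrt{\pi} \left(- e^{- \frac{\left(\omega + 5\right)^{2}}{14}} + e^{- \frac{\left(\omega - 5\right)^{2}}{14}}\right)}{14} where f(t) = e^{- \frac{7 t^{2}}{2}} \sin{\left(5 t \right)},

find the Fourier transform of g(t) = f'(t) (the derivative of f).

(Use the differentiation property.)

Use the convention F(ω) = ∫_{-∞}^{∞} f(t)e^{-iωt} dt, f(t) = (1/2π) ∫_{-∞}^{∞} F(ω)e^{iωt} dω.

F[g](ω) = \frac{\sqrt{14} \sqrt{\pi} \omega \left(e^{\frac{10 \omega}{7}} - 1\right) e^{- \frac{\omega^{2}}{14} - \frac{5 \omega}{7} - \frac{25}{14}}}{14}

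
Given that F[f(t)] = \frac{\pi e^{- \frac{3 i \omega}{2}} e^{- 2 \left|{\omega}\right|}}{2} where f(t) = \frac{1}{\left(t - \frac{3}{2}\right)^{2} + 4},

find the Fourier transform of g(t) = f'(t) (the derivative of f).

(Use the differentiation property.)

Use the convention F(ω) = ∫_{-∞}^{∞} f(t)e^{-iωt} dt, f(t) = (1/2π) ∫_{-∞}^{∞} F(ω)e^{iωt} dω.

F[g](ω) = \frac{i \pi \omega e^{- \frac{3 i \omega}{2} - 2 \left|{\omega}\right|}}{2}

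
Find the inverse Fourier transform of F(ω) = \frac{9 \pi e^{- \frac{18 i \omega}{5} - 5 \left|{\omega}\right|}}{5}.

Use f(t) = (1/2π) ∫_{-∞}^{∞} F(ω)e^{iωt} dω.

f(t) = \frac{9}{\left(t - \frac{18}{5}\right)^{2} + 25}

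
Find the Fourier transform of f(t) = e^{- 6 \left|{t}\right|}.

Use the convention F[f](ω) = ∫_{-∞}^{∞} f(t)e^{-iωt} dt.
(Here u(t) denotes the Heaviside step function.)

F(ω) = \frac{12}{\omega^{2} + 36}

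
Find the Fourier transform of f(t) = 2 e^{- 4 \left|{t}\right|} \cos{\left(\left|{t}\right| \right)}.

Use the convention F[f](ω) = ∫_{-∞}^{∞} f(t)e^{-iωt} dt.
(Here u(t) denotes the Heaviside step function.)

F(ω) = \frac{16 \left(\omega^{2} + 17\right)}{\omega^{4} + 30 \omega^{2} + 289}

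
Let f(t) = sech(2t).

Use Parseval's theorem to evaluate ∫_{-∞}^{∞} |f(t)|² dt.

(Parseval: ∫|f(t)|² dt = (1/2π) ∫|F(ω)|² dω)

∫|f(t)|² dt = 1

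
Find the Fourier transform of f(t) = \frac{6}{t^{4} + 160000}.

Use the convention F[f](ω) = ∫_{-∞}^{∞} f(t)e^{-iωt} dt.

F(ω) = \frac{3 \pi e^{- 10 \sqrt{2} \left|{\omega}\right|} \sin{\left(10 \sqrt{2} \left|{\omega}\right| + \frac{\pi}{4} \right)}}{4000}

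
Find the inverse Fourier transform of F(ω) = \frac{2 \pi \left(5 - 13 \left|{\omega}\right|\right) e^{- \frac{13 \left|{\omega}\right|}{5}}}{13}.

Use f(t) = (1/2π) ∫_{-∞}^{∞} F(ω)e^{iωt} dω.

f(t) = \frac{4 t^{2}}{\left(t^{2} + \frac{169}{25}\right)^{2}}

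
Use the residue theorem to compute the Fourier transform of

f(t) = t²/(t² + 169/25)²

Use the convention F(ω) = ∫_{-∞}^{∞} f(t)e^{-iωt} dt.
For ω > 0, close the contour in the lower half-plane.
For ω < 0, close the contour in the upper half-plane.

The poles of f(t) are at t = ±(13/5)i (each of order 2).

Let g(z) = f(z)e^{-iωz}; for large |z| the factor e^{-iωz} decays in the lower half-plane when ω > 0 and in the upper half-plane when ω < 0.

Case ω > 0 (lower half-plane, clockwise contour ⇒ F(ω) = -2πi·ΣRes):
  Res_{z = - \frac{13 i}{5}} g(z) = \frac{i \left(5 - 13 \omega\right) e^{- \frac{13 \omega}{5}}}{52} (pole of order 2)
  F(ω) = -2πi·ΣRes = \frac{\pi \left(5 - 13 \omega\right) e^{- \frac{13 \omega}{5}}}{26}

Case ω < 0 (upper half-plane, counterclockwise contour ⇒ F(ω) = +2πi·ΣRes):
  Res_{z = \frac{13 i}{5}} g(z) = \frac{i \left(- 13 \omega - 5\right) e^{\frac{13 \omega}{5}}}{52} (pole of order 2)
  F(ω) = 2πi·ΣRes = \frac{\pi \left(13 \omega + 5\right) e^{\frac{13 \omega}{5}}}{26}

Both cases combine into a single formula in |ω|:

F(ω) = \frac{\pi \left(5 - 13 \left|{\omega}\right|\right) e^{- \frac{13 \left|{\omega}\right|}{5}}}{26}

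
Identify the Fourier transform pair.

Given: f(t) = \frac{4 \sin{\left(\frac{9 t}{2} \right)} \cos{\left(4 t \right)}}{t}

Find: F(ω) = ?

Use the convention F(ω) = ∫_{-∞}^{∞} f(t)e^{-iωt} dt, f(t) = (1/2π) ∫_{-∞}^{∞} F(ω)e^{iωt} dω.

F(ω) = \begin{cases} 4 \pi & \text{for}\: \omega > - \frac{1}{2} \wedge \omega < \frac{1}{2} \\2 \pi & \text{for}\: \omega > - \frac{17}{2} \wedge \omega < \frac{17}{2} \\0 & \text{otherwise} \end{cases}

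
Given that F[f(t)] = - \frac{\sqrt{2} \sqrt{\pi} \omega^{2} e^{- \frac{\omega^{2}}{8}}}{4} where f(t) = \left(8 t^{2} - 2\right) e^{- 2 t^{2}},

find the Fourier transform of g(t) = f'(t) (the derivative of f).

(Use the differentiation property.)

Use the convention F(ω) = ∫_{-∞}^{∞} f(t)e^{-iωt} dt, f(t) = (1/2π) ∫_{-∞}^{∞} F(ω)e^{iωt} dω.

F[g](ω) = - \frac{\sqrt{2} i \sqrt{\pi} \omega^{3} e^{- \frac{\omega^{2}}{8}}}{4}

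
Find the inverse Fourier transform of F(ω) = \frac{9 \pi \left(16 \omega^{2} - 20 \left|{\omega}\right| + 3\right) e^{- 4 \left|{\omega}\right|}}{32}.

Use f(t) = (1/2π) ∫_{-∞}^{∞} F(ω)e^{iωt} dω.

f(t) = \frac{9 t^{4}}{\left(t^{2} + 16\right)^{3}}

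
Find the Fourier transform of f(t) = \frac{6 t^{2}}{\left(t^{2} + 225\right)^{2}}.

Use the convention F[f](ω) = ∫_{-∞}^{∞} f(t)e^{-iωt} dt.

F(ω) = \frac{\pi \left(1 - 15 \left|{\omega}\right|\right) e^{- 15 \left|{\omega}\right|}}{5}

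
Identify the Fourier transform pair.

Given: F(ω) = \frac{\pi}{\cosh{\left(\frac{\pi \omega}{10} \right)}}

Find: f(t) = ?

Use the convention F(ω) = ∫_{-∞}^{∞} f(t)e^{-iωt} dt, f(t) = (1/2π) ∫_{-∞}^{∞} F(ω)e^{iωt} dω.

f(t) = \frac{5}{\cosh{\left(5 t \right)}}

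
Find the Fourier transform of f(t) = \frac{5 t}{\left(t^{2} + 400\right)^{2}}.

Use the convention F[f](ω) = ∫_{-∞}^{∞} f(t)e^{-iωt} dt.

F(ω) = - \frac{i \pi \omega e^{- 20 \left|{\omega}\right|}}{8}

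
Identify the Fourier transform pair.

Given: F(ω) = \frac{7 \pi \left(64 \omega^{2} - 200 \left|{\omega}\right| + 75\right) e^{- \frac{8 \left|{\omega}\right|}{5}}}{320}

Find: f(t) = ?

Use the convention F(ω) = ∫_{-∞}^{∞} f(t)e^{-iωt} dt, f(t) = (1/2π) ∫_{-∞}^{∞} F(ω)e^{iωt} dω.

f(t) = \frac{7 t^{4}}{\left(t^{2} + \frac{64}{25}\right)^{3}}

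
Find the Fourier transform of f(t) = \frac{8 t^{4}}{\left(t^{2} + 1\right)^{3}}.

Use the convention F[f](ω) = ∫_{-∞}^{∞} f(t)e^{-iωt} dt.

F(ω) = \pi \left(\omega^{2} - 5 \left|{\omega}\right| + 3\right) e^{- \left|{\omega}\right|}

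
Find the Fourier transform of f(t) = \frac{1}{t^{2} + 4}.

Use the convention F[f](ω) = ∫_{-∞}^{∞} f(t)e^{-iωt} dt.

F(ω) = \frac{\pi e^{- 2 \left|{\omega}\right|}}{2}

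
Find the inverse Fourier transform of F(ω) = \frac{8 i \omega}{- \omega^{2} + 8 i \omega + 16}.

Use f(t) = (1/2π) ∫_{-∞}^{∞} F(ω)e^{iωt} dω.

f(t) = 8 \left(1 - 4 t\right) e^{- 4 t} u\left(t\right)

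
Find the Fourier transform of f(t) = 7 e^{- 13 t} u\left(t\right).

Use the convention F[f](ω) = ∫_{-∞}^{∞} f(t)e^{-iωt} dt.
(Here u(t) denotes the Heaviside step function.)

F(ω) = \frac{7}{i \omega + 13}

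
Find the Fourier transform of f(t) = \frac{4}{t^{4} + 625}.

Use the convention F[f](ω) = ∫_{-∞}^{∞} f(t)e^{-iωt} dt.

F(ω) = \frac{4 \pi e^{- \frac{5 \sqrt{2} \left|{\omega}\right|}{2}} \sin{\left(\frac{5 \sqrt{2} \left|{\omega}\right|}{2} + \frac{\pi}{4} \right)}}{125}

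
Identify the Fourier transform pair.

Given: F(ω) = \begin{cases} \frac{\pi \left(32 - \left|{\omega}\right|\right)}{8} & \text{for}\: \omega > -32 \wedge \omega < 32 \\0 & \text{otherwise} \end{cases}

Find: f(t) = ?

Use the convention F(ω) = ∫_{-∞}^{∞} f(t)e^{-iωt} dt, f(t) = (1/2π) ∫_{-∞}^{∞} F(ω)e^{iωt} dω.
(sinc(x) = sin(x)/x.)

f(t) = 64 \operatorname{sinc}^{2}{\left(16 t \right)}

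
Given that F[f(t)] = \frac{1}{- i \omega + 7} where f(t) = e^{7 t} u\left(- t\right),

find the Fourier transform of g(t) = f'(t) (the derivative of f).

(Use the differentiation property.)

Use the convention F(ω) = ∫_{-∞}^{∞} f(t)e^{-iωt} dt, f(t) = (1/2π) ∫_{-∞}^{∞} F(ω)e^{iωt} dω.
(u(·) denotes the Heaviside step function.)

F[g](ω) = - \frac{\omega}{\omega + 7 i}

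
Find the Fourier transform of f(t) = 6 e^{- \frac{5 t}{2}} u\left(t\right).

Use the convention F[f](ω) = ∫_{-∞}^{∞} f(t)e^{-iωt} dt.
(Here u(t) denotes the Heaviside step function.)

F(ω) = \frac{12}{2 i \omega + 5}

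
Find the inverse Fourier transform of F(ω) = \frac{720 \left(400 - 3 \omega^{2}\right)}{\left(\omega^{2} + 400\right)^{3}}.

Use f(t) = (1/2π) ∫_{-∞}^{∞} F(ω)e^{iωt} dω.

f(t) = 9 t^{2} e^{- 20 \left|{t}\right|}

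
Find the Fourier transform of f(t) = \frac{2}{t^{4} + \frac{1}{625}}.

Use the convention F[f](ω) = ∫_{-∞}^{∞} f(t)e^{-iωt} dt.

F(ω) = 250 \pi e^{- \frac{\sqrt{2} \left|{\omega}\right|}{10}} \sin{\left(\frac{\sqrt{2} \left|{\omega}\right|}{10} + \frac{\pi}{4} \right)}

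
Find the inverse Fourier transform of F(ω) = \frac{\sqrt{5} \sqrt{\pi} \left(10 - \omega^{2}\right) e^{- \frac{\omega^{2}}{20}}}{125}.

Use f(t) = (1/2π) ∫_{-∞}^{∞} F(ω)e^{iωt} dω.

f(t) = 4 t^{2} e^{- 5 t^{2}}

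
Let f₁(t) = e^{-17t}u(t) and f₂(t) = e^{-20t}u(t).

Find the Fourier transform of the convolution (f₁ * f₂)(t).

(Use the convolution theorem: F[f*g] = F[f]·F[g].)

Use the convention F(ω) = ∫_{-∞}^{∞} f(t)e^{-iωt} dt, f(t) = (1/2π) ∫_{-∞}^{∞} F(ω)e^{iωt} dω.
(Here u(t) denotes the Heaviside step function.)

F[f₁*f₂](ω) = \frac{1}{\left(i \omega + 17\right) \left(i \omega + 20\right)}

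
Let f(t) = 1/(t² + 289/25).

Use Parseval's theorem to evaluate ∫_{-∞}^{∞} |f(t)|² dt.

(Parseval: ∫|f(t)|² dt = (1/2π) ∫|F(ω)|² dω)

∫|f(t)|² dt = \frac{125 \pi}{9826}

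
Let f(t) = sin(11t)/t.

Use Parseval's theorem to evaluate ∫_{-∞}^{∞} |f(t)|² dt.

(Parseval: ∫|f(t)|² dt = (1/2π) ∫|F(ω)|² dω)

∫|f(t)|² dt = 11 \pi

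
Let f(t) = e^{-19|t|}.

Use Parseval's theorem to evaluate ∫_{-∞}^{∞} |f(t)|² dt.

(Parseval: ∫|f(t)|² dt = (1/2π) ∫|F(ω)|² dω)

∫|f(t)|² dt = \frac{1}{19}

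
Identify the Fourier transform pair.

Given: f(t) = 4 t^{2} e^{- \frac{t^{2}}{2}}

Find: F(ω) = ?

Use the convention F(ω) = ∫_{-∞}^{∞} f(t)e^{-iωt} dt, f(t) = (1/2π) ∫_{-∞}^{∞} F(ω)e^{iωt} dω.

F(ω) = 4 \sqrt{2} \sqrt{\pi} \left(1 - \omega^{2}\right) e^{- \frac{\omega^{2}}{2}}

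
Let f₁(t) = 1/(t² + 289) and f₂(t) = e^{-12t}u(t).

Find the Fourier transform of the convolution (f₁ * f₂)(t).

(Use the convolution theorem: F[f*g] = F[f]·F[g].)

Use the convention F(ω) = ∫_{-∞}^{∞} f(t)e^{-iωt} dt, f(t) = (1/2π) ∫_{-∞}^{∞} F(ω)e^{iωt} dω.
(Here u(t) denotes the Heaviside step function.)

F[f₁*f₂](ω) = \frac{\pi e^{- 17 \left|{\omega}\right|}}{17 \left(i \omega + 12\right)}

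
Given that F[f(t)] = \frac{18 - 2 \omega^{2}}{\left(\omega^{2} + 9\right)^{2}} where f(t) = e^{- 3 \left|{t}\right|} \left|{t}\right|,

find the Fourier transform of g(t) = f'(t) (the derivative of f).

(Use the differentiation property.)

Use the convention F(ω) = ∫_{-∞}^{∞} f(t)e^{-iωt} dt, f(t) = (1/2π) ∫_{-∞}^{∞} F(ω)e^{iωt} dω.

F[g](ω) = - \frac{2 i \omega \left(\omega^{2} - 9\right)}{\left(\omega^{2} + 9\right)^{2}}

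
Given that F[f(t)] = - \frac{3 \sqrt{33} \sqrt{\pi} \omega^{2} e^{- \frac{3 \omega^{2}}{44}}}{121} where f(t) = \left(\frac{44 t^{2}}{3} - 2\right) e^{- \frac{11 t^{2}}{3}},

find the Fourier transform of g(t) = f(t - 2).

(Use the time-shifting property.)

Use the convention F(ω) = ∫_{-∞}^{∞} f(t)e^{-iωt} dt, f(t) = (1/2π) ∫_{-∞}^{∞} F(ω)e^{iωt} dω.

F[g](ω) = - \frac{3 \sqrt{33} \sqrt{\pi} \omega^{2} e^{- \frac{\omega \left(3 \omega + 88 i\right)}{44}}}{121}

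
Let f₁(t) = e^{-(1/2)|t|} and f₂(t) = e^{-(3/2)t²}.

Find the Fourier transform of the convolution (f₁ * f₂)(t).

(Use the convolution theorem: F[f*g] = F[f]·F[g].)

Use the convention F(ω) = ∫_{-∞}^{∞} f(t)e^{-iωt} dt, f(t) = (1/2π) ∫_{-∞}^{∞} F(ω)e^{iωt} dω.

F[f₁*f₂](ω) = \frac{4 \sqrt{6} \sqrt{\pi} e^{- \frac{\omega^{2}}{6}}}{3 \left(4 \omega^{2} + 1\right)}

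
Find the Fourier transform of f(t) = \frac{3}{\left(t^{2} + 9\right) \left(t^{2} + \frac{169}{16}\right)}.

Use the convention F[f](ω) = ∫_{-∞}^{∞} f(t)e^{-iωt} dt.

F(ω) = \frac{16 \pi e^{- 3 \left|{\omega}\right|}}{25} - \frac{192 \pi e^{- \frac{13 \left|{\omega}\right|}{4}}}{325}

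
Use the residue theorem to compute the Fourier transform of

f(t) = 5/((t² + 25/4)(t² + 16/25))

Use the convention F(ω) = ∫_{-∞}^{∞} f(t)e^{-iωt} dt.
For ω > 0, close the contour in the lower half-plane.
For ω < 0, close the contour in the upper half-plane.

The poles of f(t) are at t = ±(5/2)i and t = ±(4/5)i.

Let g(z) = f(z)e^{-iωz}; for large |z| the factor e^{-iωz} decays in the lower half-plane when ω > 0 and in the upper half-plane when ω < 0.

Case ω > 0 (lower half-plane, clockwise contour ⇒ F(ω) = -2πi·ΣRes):
  Res_{z = - \frac{5 i}{2}} g(z) = - \frac{100 i e^{- \frac{5 \omega}{2}}}{561}
  Res_{z = - \frac{4 i}{5}} g(z) = \frac{625 i e^{- \frac{4 \omega}{5}}}{1122}
  F(ω) = -2πi·ΣRes = - \frac{200 \pi e^{- \frac{5 \omega}{2}}}{561} + \frac{625 \pi e^{- \frac{4 \omega}{5}}}{561}

Case ω < 0 (upper half-plane, counterclockwise contour ⇒ F(ω) = +2πi·ΣRes):
  Res_{z = \frac{5 i}{2}} g(z) = \frac{100 i e^{\frac{5 \omega}{2}}}{561}
  Res_{z = \frac{4 i}{5}} g(z) = - \frac{625 i e^{\frac{4 \omega}{5}}}{1122}
  F(ω) = 2πi·ΣRes = \frac{25 \pi \left(25 e^{\frac{4 \omega}{5}} - 8 e^{\frac{5 \omega}{2}}\right)}{561}

Both cases combine into a single formula in |ω|:

F(ω) = - \frac{200 \pi e^{- \frac{5 \left|{\omega}\right|}{2}}}{561} + \frac{625 \pi e^{- \frac{4 \left|{\omega}\right|}{5}}}{561}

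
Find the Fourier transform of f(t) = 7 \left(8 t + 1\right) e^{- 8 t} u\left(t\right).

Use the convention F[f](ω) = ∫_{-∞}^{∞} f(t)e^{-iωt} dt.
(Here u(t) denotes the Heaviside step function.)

F(ω) = \frac{7 \left(- i \omega - 16\right)}{\omega^{2} - 16 i \omega - 64}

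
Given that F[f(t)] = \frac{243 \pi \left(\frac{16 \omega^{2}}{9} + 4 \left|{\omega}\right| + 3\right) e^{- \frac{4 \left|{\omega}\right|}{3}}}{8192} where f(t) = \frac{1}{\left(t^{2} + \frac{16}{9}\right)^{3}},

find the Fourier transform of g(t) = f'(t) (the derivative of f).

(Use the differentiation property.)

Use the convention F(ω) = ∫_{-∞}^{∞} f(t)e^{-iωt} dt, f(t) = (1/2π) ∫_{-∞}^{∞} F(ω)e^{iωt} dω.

F[g](ω) = \frac{27 i \pi \omega \left(16 \omega^{2} + 36 \left|{\omega}\right| + 27\right) e^{- \frac{4 \left|{\omega}\right|}{3}}}{8192}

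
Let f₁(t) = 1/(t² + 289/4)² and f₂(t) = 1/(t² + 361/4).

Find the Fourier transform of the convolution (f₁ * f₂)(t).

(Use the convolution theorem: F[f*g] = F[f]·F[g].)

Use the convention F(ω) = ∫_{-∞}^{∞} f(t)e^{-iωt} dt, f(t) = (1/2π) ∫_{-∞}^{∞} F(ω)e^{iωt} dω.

F[f₁*f₂](ω) = \frac{4 \pi^{2} \left(17 \left|{\omega}\right| + 2\right) e^{- 18 \left|{\omega}\right|}}{93347}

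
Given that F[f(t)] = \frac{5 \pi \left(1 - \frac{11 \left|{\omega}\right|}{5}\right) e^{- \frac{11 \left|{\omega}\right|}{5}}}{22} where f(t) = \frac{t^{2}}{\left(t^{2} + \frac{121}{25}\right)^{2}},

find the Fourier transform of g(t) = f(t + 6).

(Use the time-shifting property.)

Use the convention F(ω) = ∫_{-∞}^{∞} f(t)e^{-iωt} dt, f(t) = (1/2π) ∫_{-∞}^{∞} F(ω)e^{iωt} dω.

F[g](ω) = - \frac{\pi \left(11 \left|{\omega}\right| - 5\right) e^{6 i \omega - \frac{11 \left|{\omega}\right|}{5}}}{22}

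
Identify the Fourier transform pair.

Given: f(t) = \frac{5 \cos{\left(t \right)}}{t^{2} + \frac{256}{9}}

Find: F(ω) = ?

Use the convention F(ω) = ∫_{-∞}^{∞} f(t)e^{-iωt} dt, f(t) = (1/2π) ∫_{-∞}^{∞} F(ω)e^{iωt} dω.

F(ω) = \frac{15 \pi e^{- \frac{16 \left|{\omega + 1}\right|}{3}}}{32} + \frac{15 \pi e^{- \frac{16 \left|{\omega - 1}\right|}{3}}}{32}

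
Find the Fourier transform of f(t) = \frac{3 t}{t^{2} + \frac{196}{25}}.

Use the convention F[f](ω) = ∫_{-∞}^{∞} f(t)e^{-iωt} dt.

F(ω) = - 3 i \pi e^{- \frac{14 \left|{\omega}\right|}{5}} \operatorname{sign}{\left(\omega \right)}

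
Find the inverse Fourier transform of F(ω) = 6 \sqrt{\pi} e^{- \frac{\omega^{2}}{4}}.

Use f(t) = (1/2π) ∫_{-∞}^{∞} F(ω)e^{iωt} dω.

f(t) = 6 e^{- t^{2}}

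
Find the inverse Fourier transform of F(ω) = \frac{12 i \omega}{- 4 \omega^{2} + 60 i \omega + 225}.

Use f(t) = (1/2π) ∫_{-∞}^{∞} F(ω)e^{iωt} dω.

f(t) = 3 \left(1 - \frac{15 t}{2}\right) e^{- \frac{15 t}{2}} u\left(t\right)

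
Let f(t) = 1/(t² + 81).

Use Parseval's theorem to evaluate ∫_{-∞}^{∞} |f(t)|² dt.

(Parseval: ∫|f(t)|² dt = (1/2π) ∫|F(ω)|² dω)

∫|f(t)|² dt = \frac{\pi}{1458}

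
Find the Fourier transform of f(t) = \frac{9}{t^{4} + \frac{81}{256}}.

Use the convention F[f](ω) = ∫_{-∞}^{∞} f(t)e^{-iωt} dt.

F(ω) = \frac{64 \pi e^{- \frac{3 \sqrt{2} \left|{\omega}\right|}{8}} \sin{\left(\frac{3 \sqrt{2} \left|{\omega}\right|}{8} + \frac{\pi}{4} \right)}}{3}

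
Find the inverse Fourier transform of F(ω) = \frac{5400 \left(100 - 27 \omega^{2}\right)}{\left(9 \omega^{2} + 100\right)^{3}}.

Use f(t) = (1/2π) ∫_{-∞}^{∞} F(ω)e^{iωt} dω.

f(t) = 5 t^{2} e^{- \frac{10 \left|{t}\right|}{3}}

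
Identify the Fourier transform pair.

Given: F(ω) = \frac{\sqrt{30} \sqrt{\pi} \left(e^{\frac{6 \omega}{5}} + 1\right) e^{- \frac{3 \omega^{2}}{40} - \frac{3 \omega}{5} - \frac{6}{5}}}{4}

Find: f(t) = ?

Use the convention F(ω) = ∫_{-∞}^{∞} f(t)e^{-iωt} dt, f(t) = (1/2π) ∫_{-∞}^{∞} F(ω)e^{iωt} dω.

f(t) = 5 e^{- \frac{10 t^{2}}{3}} \cos{\left(4 t \right)}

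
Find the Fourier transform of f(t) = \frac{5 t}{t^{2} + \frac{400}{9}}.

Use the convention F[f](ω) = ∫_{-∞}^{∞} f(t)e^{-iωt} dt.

F(ω) = - 5 i \pi e^{- \frac{20 \left|{\omega}\right|}{3}} \operatorname{sign}{\left(\omega \right)}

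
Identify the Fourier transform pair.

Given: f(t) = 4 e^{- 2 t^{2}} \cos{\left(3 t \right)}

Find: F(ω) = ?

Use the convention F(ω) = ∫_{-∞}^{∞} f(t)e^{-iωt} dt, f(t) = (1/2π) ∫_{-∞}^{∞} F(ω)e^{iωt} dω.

F(ω) = \sqrt{2} \sqrt{\pi} \left(e^{\frac{3 \omega}{2}} + 1\right) e^{- \frac{\omega^{2}}{8} - \frac{3 \omega}{4} - \frac{9}{8}}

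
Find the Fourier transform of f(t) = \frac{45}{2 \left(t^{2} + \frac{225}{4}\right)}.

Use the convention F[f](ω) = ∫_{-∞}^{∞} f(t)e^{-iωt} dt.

F(ω) = 3 \pi e^{- \frac{15 \left|{\omega}\right|}{2}}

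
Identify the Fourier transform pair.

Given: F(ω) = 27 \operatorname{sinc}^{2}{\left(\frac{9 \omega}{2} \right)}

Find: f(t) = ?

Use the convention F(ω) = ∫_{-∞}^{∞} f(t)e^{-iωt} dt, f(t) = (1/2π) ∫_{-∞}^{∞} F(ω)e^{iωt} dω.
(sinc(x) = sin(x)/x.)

f(t) = 3 \left(\begin{cases} 1 - \frac{\left|{t}\right|}{9} & \text{for}\: \left|{t}\right| < 9 \\0 & \text{otherwise} \end{cases}\right)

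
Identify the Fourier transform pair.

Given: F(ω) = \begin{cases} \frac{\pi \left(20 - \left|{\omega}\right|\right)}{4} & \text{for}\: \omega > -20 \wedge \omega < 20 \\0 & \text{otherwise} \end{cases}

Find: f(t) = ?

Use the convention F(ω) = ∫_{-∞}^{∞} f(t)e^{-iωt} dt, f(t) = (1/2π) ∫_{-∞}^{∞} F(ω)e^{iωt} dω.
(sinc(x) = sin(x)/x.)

f(t) = 50 \operatorname{sinc}^{2}{\left(10 t \right)}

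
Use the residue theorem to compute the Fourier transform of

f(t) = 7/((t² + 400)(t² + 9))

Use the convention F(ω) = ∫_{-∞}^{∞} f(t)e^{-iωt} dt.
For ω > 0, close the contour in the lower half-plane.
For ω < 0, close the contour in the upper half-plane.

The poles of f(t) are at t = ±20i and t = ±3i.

Let g(z) = f(z)e^{-iωz}; for large |z| the factor e^{-iωz} decays in the lower half-plane when ω > 0 and in the upper half-plane when ω < 0.

Case ω > 0 (lower half-plane, clockwise contour ⇒ F(ω) = -2πi·ΣRes):
  Res_{z = - 20 i} g(z) = - \frac{7 i e^{- 20 \omega}}{15640}
  Res_{z = - 3 i} g(z) = \frac{7 i e^{- 3 \omega}}{2346}
  F(ω) = -2πi·ΣRes = \frac{7 \pi \left(20 e^{17 \omega} - 3\right) e^{- 20 \omega}}{23460}

Case ω < 0 (upper half-plane, counterclockwise contour ⇒ F(ω) = +2πi·ΣRes):
  Res_{z = 20 i} g(z) = \frac{7 i e^{20 \omega}}{15640}
  Res_{z = 3 i} g(z) = - \frac{7 i e^{3 \omega}}{2346}
  F(ω) = 2πi·ΣRes = \frac{7 \pi \left(20 - 3 e^{17 \omega}\right) e^{3 \omega}}{23460}

Both cases combine into a single formula in |ω|:

F(ω) = \frac{7 \pi \left(20 e^{17 \left|{\omega}\right|} - 3\right) e^{- 20 \left|{\omega}\right|}}{23460}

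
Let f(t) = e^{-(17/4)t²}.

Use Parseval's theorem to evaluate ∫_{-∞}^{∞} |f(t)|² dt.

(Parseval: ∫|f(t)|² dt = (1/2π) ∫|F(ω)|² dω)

∫|f(t)|² dt = \frac{\sqrt{34} \sqrt{\pi}}{17}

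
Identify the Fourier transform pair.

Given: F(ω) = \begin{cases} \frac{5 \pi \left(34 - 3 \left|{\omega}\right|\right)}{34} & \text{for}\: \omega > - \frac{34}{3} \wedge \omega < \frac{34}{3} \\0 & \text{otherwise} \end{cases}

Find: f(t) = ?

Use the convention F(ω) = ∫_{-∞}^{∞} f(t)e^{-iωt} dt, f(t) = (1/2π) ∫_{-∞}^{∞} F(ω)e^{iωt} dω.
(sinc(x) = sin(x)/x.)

f(t) = \frac{85 \operatorname{sinc}^{2}{\left(\frac{17 t}{3} \right)}}{3}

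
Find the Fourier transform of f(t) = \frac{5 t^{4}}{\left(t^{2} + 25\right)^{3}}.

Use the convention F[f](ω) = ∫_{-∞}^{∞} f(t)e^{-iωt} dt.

F(ω) = \frac{\pi \left(25 \omega^{2} - 25 \left|{\omega}\right| + 3\right) e^{- 5 \left|{\omega}\right|}}{8}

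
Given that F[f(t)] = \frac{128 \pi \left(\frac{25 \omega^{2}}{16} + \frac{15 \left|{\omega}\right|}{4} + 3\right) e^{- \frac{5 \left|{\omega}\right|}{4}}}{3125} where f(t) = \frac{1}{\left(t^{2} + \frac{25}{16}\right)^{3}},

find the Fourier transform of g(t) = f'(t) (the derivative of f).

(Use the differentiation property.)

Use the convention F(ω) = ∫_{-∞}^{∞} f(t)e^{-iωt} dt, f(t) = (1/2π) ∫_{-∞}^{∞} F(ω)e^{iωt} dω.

F[g](ω) = \frac{8 i \pi \omega \left(25 \omega^{2} + 60 \left|{\omega}\right| + 48\right) e^{- \frac{5 \left|{\omega}\right|}{4}}}{3125}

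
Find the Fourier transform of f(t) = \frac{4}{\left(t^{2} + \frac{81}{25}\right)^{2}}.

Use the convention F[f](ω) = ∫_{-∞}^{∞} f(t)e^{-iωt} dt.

F(ω) = \frac{50 \pi \left(9 \left|{\omega}\right| + 5\right) e^{- \frac{9 \left|{\omega}\right|}{5}}}{729}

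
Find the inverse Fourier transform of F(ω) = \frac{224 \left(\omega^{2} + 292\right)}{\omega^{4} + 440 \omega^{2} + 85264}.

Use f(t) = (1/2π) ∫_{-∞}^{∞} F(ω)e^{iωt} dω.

f(t) = 7 e^{- 16 \left|{t}\right|} \cos{\left(6 \left|{t}\right| \right)}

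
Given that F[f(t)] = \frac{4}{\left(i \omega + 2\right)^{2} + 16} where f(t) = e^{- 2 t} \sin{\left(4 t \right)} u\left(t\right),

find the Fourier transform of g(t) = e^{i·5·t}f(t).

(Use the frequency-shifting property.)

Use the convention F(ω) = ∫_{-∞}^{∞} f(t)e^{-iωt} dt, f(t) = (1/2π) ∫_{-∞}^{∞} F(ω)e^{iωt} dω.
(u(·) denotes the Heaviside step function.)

F[g](ω) = \frac{4}{\left(i \left(\omega - 5\right) + 2\right)^{2} + 16}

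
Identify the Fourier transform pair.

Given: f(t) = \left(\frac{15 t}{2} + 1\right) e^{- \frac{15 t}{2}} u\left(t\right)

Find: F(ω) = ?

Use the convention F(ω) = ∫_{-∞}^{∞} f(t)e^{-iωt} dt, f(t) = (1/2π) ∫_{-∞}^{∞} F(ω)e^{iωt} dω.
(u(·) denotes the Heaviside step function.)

F(ω) = \frac{4 \left(- i \omega - 15\right)}{4 \omega^{2} - 60 i \omega - 225}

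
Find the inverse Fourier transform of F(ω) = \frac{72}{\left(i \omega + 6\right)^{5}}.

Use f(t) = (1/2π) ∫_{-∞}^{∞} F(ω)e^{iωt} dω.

f(t) = 3 t^{4} e^{- 6 t} u\left(t\right)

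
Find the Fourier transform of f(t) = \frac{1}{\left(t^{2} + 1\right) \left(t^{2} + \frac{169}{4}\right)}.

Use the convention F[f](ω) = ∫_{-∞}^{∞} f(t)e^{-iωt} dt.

F(ω) = \frac{4 \pi e^{- \left|{\omega}\right|}}{165} - \frac{8 \pi e^{- \frac{13 \left|{\omega}\right|}{2}}}{2145}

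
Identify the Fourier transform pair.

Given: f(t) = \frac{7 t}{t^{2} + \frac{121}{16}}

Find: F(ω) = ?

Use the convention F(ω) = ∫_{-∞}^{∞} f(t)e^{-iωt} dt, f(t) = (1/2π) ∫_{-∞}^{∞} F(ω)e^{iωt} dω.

F(ω) = - 7 i \pi e^{- \frac{11 \left|{\omega}\right|}{4}} \operatorname{sign}{\left(\omega \right)}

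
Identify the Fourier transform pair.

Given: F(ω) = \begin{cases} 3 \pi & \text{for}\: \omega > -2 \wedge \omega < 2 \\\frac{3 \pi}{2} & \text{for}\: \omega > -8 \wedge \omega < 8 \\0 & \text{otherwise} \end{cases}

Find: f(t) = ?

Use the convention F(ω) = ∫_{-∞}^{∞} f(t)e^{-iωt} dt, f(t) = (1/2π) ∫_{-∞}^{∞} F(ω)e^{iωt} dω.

f(t) = \frac{3 \sin{\left(5 t \right)} \cos{\left(3 t \right)}}{t}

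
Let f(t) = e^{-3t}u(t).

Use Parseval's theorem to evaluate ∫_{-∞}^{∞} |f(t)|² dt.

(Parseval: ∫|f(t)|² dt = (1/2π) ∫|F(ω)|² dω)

∫|f(t)|² dt = \frac{1}{6}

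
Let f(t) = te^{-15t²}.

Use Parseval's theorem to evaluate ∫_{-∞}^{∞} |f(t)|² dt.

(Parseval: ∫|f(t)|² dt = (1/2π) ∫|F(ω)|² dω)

∫|f(t)|² dt = \frac{\sqrt{30} \sqrt{\pi}}{1800}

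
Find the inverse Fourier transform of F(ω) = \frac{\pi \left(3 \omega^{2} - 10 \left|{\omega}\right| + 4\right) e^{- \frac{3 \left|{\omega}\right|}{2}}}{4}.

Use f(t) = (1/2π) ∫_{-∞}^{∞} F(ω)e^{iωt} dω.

f(t) = \frac{4 t^{4}}{\left(t^{2} + \frac{9}{4}\right)^{3}}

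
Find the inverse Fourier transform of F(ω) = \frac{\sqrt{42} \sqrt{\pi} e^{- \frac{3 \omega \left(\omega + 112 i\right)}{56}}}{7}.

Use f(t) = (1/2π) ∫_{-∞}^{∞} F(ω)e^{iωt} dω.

f(t) = 2 e^{- \frac{14 \left(t - 6\right)^{2}}{3}}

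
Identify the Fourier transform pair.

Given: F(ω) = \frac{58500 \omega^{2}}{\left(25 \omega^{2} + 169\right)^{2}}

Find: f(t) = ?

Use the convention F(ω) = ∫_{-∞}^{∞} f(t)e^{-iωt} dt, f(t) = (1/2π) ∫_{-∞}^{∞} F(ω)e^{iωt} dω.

f(t) = 9 \left(1 - \frac{13 \left|{t}\right|}{5}\right) e^{- \frac{13 \left|{t}\right|}{5}}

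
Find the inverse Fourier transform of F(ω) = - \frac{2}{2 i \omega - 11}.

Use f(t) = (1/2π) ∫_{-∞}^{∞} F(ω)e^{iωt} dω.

f(t) = e^{\frac{11 t}{2}} u\left(- t\right)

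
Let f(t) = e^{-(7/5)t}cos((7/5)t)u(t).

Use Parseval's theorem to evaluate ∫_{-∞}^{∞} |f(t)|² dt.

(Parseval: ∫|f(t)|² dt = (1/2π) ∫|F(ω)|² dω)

∫|f(t)|² dt = \frac{15}{56}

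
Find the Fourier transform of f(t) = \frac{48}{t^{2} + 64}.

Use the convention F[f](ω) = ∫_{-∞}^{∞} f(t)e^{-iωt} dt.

F(ω) = 6 \pi e^{- 8 \left|{\omega}\right|}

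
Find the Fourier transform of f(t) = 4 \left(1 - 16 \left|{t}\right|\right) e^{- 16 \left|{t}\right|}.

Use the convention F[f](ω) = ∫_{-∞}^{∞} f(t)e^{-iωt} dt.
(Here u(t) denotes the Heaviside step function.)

F(ω) = \frac{256 \omega^{2}}{\left(\omega^{2} + 256\right)^{2}}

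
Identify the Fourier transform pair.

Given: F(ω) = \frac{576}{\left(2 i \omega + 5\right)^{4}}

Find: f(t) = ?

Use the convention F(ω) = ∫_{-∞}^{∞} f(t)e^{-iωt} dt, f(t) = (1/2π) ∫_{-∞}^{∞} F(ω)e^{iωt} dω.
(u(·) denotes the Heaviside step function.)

f(t) = 6 t^{3} e^{- \frac{5 t}{2}} u\left(t\right)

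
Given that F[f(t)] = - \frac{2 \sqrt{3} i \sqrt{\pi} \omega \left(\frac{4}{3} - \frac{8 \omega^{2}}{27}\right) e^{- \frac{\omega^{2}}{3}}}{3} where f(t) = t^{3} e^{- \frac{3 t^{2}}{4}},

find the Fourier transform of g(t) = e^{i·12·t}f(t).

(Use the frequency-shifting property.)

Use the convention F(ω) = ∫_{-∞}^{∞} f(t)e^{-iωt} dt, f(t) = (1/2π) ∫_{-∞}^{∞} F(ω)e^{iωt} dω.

F[g](ω) = \frac{8 \sqrt{3} i \sqrt{\pi} \left(\omega - 12\right) \left(2 \left(\omega - 12\right)^{2} - 9\right) e^{- \frac{\left(\omega - 12\right)^{2}}{3}}}{81}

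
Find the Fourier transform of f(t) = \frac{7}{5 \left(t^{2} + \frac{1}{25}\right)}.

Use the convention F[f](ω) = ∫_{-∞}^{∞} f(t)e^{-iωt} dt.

F(ω) = 7 \pi e^{- \frac{\left|{\omega}\right|}{5}}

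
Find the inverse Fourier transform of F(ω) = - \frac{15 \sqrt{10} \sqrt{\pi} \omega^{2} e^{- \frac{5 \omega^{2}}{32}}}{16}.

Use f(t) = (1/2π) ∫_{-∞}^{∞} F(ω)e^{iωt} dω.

f(t) = 6 \left(\frac{32 t^{2}}{5} - 2\right) e^{- \frac{8 t^{2}}{5}}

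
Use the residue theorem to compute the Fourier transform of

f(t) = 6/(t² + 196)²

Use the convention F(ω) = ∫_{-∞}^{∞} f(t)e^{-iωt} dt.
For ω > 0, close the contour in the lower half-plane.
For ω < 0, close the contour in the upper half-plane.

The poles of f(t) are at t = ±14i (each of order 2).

Let g(z) = f(z)e^{-iωz}; for large |z| the factor e^{-iωz} decays in the lower half-plane when ω > 0 and in the upper half-plane when ω < 0.

Case ω > 0 (lower half-plane, clockwise contour ⇒ F(ω) = -2πi·ΣRes):
  Res_{z = - 14 i} g(z) = \frac{3 i \left(14 \omega + 1\right) e^{- 14 \omega}}{5488} (pole of order 2)
  F(ω) = -2πi·ΣRes = \frac{3 \pi \left(14 \omega + 1\right) e^{- 14 \omega}}{2744}

Case ω < 0 (upper half-plane, counterclockwise contour ⇒ F(ω) = +2πi·ΣRes):
  Res_{z = 14 i} g(z) = \frac{3 i \left(14 \omega - 1\right) e^{14 \omega}}{5488} (pole of order 2)
  F(ω) = 2πi·ΣRes = \frac{3 \pi \left(1 - 14 \omega\right) e^{14 \omega}}{2744}

Both cases combine into a single formula in |ω|:

F(ω) = \frac{3 \pi \left(14 \left|{\omega}\right| + 1\right) e^{- 14 \left|{\omega}\right|}}{2744}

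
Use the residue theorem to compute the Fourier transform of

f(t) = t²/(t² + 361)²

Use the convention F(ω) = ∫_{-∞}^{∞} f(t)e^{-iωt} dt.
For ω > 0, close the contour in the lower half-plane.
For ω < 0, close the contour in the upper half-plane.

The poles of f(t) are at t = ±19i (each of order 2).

Let g(z) = f(z)e^{-iωz}; for large |z| the factor e^{-iωz} decays in the lower half-plane when ω > 0 and in the upper half-plane when ω < 0.

Case ω > 0 (lower half-plane, clockwise contour ⇒ F(ω) = -2πi·ΣRes):
  Res_{z = - 19 i} g(z) = \frac{i \left(1 - 19 \omega\right) e^{- 19 \omega}}{76} (pole of order 2)
  F(ω) = -2πi·ΣRes = \frac{\pi \left(1 - 19 \omega\right) e^{- 19 \omega}}{38}

Case ω < 0 (upper half-plane, counterclockwise contour ⇒ F(ω) = +2πi·ΣRes):
  Res_{z = 19 i} g(z) = \frac{i \left(- 19 \omega - 1\right) e^{19 \omega}}{76} (pole of order 2)
  F(ω) = 2πi·ΣRes = \frac{\pi \left(19 \omega + 1\right) e^{19 \omega}}{38}

Both cases combine into a single formula in |ω|:

F(ω) = \frac{\pi \left(1 - 19 \left|{\omega}\right|\right) e^{- 19 \left|{\omega}\right|}}{38}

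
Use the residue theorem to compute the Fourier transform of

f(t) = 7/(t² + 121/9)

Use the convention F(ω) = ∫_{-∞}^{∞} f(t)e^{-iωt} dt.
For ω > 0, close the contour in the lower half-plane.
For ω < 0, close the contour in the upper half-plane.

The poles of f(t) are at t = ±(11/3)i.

Let g(z) = f(z)e^{-iωz}; for large |z| the factor e^{-iωz} decays in the lower half-plane when ω > 0 and in the upper half-plane when ω < 0.

Case ω > 0 (lower half-plane, clockwise contour ⇒ F(ω) = -2πi·ΣRes):
  Res_{z = - \frac{11 i}{3}} g(z) = \frac{21 i e^{- \frac{11 \omega}{3}}}{22}
  F(ω) = -2πi·ΣRes = \frac{21 \pi e^{- \frac{11 \omega}{3}}}{11}

Case ω < 0 (upper half-plane, counterclockwise contour ⇒ F(ω) = +2πi·ΣRes):
  Res_{z = \frac{11 i}{3}} g(z) = - \frac{21 i e^{\frac{11 \omega}{3}}}{22}
  F(ω) = 2πi·ΣRes = \frac{21 \pi e^{\frac{11 \omega}{3}}}{11}

Both cases combine into a single formula in |ω|:

F(ω) = \frac{21 \pi e^{- \frac{11 \left|{\omega}\right|}{3}}}{11}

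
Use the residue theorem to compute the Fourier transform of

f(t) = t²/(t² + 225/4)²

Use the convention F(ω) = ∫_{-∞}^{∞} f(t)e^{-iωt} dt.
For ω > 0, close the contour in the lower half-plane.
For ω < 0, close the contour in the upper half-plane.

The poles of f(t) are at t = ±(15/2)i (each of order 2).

Let g(z) = f(z)e^{-iωz}; for large |z| the factor e^{-iωz} decays in the lower half-plane when ω > 0 and in the upper half-plane when ω < 0.

Case ω > 0 (lower half-plane, clockwise contour ⇒ F(ω) = -2πi·ΣRes):
  Res_{z = - \frac{15 i}{2}} g(z) = \frac{i \left(2 - 15 \omega\right) e^{- \frac{15 \omega}{2}}}{60} (pole of order 2)
  F(ω) = -2πi·ΣRes = \frac{\pi \left(2 - 15 \omega\right) e^{- \frac{15 \omega}{2}}}{30}

Case ω < 0 (upper half-plane, counterclockwise contour ⇒ F(ω) = +2πi·ΣRes):
  Res_{z = \frac{15 i}{2}} g(z) = \frac{i \left(- 15 \omega - 2\right) e^{\frac{15 \omega}{2}}}{60} (pole of order 2)
  F(ω) = 2πi·ΣRes = \frac{\pi \left(15 \omega + 2\right) e^{\frac{15 \omega}{2}}}{30}

Both cases combine into a single formula in |ω|:

F(ω) = \frac{\pi \left(2 - 15 \left|{\omega}\right|\right) e^{- \frac{15 \left|{\omega}\right|}{2}}}{30}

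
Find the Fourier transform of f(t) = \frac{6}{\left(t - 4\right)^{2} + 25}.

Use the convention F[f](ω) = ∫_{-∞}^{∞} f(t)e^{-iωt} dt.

F(ω) = \frac{6 \pi e^{- 4 i \omega - 5 \left|{\omega}\right|}}{5}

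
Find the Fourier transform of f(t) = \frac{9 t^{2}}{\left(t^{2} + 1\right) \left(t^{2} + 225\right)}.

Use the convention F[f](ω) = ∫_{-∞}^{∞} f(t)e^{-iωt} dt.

F(ω) = \frac{9 \pi \left(15 - e^{14 \left|{\omega}\right|}\right) e^{- 15 \left|{\omega}\right|}}{224}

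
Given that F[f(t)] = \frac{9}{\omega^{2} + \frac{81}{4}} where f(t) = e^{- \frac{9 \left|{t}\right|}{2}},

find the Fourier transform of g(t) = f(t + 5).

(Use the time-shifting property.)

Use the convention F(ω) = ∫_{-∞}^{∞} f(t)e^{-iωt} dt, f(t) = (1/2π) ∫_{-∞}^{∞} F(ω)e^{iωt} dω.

F[g](ω) = \frac{36 e^{5 i \omega}}{4 \omega^{2} + 81}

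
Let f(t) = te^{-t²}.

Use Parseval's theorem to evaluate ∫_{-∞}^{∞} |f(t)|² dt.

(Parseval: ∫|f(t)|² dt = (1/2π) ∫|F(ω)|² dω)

∫|f(t)|² dt = \frac{\sqrt{2} \sqrt{\pi}}{8}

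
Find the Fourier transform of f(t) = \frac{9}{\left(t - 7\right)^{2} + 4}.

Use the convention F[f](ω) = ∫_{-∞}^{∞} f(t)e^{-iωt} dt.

F(ω) = \frac{9 \pi e^{- 7 i \omega - 2 \left|{\omega}\right|}}{2}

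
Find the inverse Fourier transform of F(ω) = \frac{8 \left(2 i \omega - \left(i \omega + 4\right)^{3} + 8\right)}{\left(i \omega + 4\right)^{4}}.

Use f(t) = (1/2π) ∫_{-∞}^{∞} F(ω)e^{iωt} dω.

f(t) = 8 \left(t^{2} - 1\right) e^{- 4 t} u\left(t\right)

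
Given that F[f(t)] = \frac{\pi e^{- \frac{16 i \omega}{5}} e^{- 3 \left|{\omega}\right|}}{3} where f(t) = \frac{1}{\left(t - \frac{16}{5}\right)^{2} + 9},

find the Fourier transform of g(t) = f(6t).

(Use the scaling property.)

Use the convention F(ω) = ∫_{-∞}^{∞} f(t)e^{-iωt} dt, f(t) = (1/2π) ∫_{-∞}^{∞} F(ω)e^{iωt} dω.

F[g](ω) = \frac{\pi e^{- \frac{8 i \omega}{15} - \frac{\left|{\omega}\right|}{2}}}{18}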